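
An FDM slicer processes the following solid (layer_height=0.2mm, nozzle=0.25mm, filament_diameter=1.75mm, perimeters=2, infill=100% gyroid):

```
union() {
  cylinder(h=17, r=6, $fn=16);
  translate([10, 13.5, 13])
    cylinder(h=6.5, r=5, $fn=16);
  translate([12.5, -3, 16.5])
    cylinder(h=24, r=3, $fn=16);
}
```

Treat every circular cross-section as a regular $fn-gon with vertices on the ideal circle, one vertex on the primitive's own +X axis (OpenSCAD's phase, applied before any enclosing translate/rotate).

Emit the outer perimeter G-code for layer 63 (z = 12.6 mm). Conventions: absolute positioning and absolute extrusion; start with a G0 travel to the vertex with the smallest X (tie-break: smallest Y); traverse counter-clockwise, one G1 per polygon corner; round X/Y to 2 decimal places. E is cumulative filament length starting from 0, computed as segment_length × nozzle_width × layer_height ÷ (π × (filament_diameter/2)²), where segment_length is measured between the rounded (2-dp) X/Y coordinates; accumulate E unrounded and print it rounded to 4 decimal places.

At z = 12.6 mm: the r=6 cylinder gives a regular 16-gon of circumradius 6 (constant along its height); the cylinder at (10, 13.5) is absent (z outside [13, 19.5]); the cylinder at (12.5, -3) is not intersected at this z (z outside [16.5, 40.5]); Taking the union: only the r=6 cylinder is present, so the union is just that shape — 1 connected region. The outline is a single polygon with 16 vertices. Extrusion per mm of travel: 0.25 × 0.2 / (π × 0.875²) = 0.020788. Accumulating E over each segment gives final E = 0.7784.

G0 X-6.00 Y0.00 Z12.60
G1 X-5.54 Y-2.30 E0.0488
G1 X-4.24 Y-4.24 E0.0973
G1 X-2.30 Y-5.54 E0.1458
G1 X0.00 Y-6.00 E0.1946
G1 X2.30 Y-5.54 E0.2434
G1 X4.24 Y-4.24 E0.2919
G1 X5.54 Y-2.30 E0.3405
G1 X6.00 Y0.00 E0.3892
G1 X5.54 Y2.30 E0.4380
G1 X4.24 Y4.24 E0.4865
G1 X2.30 Y5.54 E0.5351
G1 X0.00 Y6.00 E0.5838
G1 X-2.30 Y5.54 E0.6326
G1 X-4.24 Y4.24 E0.6811
G1 X-5.54 Y2.30 E0.7297
G1 X-6.00 Y0.00 E0.7784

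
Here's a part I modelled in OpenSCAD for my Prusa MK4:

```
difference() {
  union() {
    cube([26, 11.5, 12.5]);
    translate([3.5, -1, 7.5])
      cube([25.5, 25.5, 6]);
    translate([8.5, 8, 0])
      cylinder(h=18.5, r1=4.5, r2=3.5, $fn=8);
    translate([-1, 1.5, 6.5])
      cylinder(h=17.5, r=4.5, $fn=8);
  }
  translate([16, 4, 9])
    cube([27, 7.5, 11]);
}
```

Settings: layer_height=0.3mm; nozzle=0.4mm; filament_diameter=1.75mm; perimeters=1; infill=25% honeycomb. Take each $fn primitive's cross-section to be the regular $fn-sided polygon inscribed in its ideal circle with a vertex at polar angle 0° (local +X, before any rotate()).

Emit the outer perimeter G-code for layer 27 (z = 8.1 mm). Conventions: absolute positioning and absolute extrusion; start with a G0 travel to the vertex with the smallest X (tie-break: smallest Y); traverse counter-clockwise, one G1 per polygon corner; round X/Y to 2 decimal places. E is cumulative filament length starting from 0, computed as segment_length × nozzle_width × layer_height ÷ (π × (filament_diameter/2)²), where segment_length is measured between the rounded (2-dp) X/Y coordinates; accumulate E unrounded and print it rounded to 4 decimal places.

G0 X-5.50 Y1.50 Z8.10
G1 X-4.18 Y-1.68 E0.1718
G1 X-1.00 Y-3.00 E0.3436
G1 X2.18 Y-1.68 E0.5153
G1 X2.88 Y0.00 E0.6061
G1 X3.50 Y0.00 E0.6371
G1 X3.50 Y-1.00 E0.6870
G1 X29.00 Y-1.00 E1.9592
G1 X29.00 Y24.50 E3.2314
G1 X3.50 Y24.50 E4.5036
G1 X3.50 Y11.50 E5.1521
G1 X0.00 Y11.50 E5.3267
G1 X0.00 Y5.59 E5.6216
G1 X-1.00 Y6.00 E5.6755
G1 X-4.18 Y4.68 E5.8473
G1 X-5.50 Y1.50 E6.0191

At z = 8.1 mm: the cube is present — its section is the full 26×11.5 rectangle; the 25.5×25.5 cube at (3.5, -1) contributes its full rectangle; the cone at (8.5, 8) contributes a regular 8-gon of circumradius 4.062 (interpolated between r1=4.5 and r2=3.5 at t=0.438); the r=4.5 cylinder at (-1, 1.5) gives a regular 8-gon of circumradius 4.5 (constant along its height); Combining (union): the regions partially overlap (shared area 320.23 mm²), so overlapping operands fuse into one piece — 1 connected region; the cube at (16, 4) is not intersected at this z (z outside [9, 20]); Taking the first minus the rest: none of the subtracted shapes is present at this height, so that combined region is unchanged — 1 connected region. The outline is a single polygon with 15 vertices. Extrusion per mm of travel: 0.4 × 0.3 / (π × 0.875²) = 0.049890. Accumulating E over each segment gives final E = 6.0191.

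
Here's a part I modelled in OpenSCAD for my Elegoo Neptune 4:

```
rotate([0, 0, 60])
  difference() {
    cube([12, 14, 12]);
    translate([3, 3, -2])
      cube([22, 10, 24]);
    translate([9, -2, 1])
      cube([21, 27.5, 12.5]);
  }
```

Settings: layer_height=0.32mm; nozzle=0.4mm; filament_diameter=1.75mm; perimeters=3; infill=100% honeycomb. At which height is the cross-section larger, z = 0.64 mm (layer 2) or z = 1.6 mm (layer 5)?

Layer 2 (z = 0.64): the cube (footprint 12×14) is included at this height (area 168.00 mm²); the cube at (3, 3) (footprint 22×10) is included at this height (area 220.00 mm²); the cube at (9, -2) does not reach this height (z outside [1, 13.5]); After the difference (first − rest): starting from the 12×14 cube (168.00 mm²), the 22×10 cube at (3, 3) partially overlaps it — only the 90.00 mm² overlap (of its 220.00 mm²) is removed, clipping the outline — area = 78.00 mm²; (whole slice rotated 60° about Z — lengths, areas and connectivity unchanged). So its area = 78.00 mm². Layer 5 (z = 1.6): the cube is present — its section is the full 12×14 rectangle (area 168.00 mm²); the cube at (3, 3) is present — its section is the full 22×10 rectangle (area 220.00 mm²); the 21×27.5 cube at (9, -2) contributes its full rectangle (area 577.50 mm²); After the difference (first − rest): starting from the 12×14 cube (168.00 mm²), the 22×10 cube at (3, 3) partially overlaps it — only the 90.00 mm² overlap (of its 220.00 mm²) is removed, clipping the outline; the 21×27.5 cube at (9, -2) partially overlaps it — only the 12.00 mm² overlap (of its 577.50 mm²) is removed, clipping the outline — area = 66.00 mm²; (whole slice rotated 60° about Z — lengths, areas and connectivity unchanged). So its area = 66.00 mm². Layer 2 is larger (78.00 vs 66.00 mm²).

layer 2 (z = 0.64 mm)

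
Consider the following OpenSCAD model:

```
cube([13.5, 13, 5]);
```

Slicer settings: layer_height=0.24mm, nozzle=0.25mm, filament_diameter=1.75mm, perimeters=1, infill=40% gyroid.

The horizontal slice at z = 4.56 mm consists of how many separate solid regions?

At z = 4.56 mm: the 13.5×13 cube contributes its full rectangle. The result has 1 disconnected region.

1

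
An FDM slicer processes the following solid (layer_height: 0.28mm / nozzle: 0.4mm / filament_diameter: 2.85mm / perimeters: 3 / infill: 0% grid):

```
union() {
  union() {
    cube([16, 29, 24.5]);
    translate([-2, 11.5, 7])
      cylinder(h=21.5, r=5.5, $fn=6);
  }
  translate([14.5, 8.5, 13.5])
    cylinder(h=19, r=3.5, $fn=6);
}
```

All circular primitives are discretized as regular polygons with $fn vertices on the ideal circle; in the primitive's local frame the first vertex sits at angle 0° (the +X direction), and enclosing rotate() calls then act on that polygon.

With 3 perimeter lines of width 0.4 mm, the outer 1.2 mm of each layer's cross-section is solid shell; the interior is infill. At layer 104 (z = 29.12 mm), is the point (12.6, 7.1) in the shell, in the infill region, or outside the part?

shell

At z = 29.12 mm: the cube is absent (z outside [0, 24.5]); the cylinder at (-2, 11.5) does not reach this height (z outside [7, 28.5]); Merging all regions: nothing is present at this height; the r=3.5 cylinder at (14.5, 8.5) gives a regular 6-gon of circumradius 3.5 (constant along its height); Combining (union): only the r=3.5 cylinder at (14.5, 8.5) is present, so the union is just that shape — 1 connected region. Overall, the cross-section is a single solid region. The nearest boundary edge runs (11.00, 8.50)→(12.75, 5.47); distance from the point to it = 0.69 mm. The point is inside the cross-section, 0.69 mm from the nearest boundary — within the 1.2 mm shell band (3 × 0.4).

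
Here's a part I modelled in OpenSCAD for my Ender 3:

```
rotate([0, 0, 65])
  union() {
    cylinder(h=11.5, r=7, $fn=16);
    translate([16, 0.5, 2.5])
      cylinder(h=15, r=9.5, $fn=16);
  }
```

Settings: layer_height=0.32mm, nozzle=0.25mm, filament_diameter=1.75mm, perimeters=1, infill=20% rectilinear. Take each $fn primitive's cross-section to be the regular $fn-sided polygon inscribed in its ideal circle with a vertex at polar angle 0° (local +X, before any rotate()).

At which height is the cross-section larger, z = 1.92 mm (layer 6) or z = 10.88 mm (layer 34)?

layer 34 (z = 10.88 mm)

Layer 6 (z = 1.92): the cylinder: section is a regular 16-gon, circumradius r=7 (area = (16/2)·7.000²·sin(360°/16) = 150.01 mm²); the cylinder at (16, 0.5) is not intersected at this z (z outside [2.5, 17.5]); Taking the union: only the r=7 cylinder is present, so the union is just that shape — area = 150.01 mm²; (rotated 65° about Z; rotation is an isometry so areas/perimeters/island counts are preserved). So its area = 150.01 mm². Layer 34 (z = 10.88): the r=7 cylinder contributes a regular 16-gon of circumradius 7 (area = (16/2)·7.000²·sin(360°/16) = 150.01 mm²); the r=9.5 cylinder at (16, 0.5) gives a regular 16-gon of circumradius 9.5 (constant along its height) (area = (16/2)·9.500²·sin(360°/16) = 276.30 mm²); Merging all regions: the regions partially overlap — summed areas 426.31 mm² minus the doubly-counted overlap 0.60 mm² gives 425.71 mm² — area = 425.71 mm²; (whole slice rotated 65° about Z — lengths, areas and connectivity unchanged). So its area = 425.71 mm². Layer 34 is larger (425.71 vs 150.01 mm²).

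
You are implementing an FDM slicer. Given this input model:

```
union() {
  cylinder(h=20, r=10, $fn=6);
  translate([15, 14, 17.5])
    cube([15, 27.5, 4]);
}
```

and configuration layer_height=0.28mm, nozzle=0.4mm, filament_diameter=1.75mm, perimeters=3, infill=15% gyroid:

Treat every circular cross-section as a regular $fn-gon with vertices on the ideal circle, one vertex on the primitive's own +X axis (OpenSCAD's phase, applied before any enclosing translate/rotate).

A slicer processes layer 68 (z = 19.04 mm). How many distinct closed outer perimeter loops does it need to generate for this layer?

2

At z = 19.04 mm: the r=10 cylinder gives a regular 6-gon of circumradius 10 (constant along its height); the cube at (15, 14) is present — its section is the full 15×27.5 rectangle; Combining (union): the 2 present regions are separate (no shared area or edge), so areas and boundary lengths simply add and each stays a separate island — 2 connected regions. The result has 2 disconnected regions.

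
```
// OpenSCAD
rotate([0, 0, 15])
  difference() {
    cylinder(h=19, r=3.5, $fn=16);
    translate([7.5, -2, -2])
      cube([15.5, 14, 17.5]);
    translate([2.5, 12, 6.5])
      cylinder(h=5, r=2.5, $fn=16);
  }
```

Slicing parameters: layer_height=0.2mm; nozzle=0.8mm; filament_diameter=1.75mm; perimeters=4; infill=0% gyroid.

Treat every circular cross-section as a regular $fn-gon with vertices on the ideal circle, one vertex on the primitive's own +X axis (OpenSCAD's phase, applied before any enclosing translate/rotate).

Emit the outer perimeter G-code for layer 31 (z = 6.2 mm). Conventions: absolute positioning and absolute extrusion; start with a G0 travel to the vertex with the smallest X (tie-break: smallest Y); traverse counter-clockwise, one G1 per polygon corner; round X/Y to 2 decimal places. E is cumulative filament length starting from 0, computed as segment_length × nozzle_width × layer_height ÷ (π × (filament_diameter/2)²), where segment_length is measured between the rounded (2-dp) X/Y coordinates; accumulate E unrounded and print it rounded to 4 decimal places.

G0 X-3.47 Y0.46 Z6.20
G1 X-3.38 Y-0.91 E0.0913
G1 X-2.78 Y-2.13 E0.1818
G1 X-1.75 Y-3.03 E0.2728
G1 X-0.46 Y-3.47 E0.3634
G1 X0.91 Y-3.38 E0.4547
G1 X2.13 Y-2.78 E0.5452
G1 X3.03 Y-1.75 E0.6362
G1 X3.47 Y-0.46 E0.7268
G1 X3.38 Y0.91 E0.8182
G1 X2.78 Y2.13 E0.9086
G1 X1.75 Y3.03 E0.9996
G1 X0.46 Y3.47 E1.0903
G1 X-0.91 Y3.38 E1.1816
G1 X-2.13 Y2.78 E1.2720
G1 X-3.03 Y1.75 E1.3630
G1 X-3.47 Y0.46 E1.4537

At z = 6.2 mm: the cylinder: section is a regular 16-gon, circumradius r=3.5; the 15.5×14 cube at (7.5, -2) contributes its full rectangle; the cylinder at (2.5, 12) does not reach this height (z outside [6.5, 11.5]); Subtracting the remaining from the first: starting from the r=3.5 cylinder, the 15.5×14 cube at (7.5, -2) misses the remaining region (no effect) — 1 connected region; (whole slice rotated 15° about Z — lengths, areas and connectivity unchanged). The outline is a single polygon with 16 vertices. Extrusion per mm of travel: 0.8 × 0.2 / (π × 0.875²) = 0.066520. Accumulating E over each segment gives final E = 1.4537.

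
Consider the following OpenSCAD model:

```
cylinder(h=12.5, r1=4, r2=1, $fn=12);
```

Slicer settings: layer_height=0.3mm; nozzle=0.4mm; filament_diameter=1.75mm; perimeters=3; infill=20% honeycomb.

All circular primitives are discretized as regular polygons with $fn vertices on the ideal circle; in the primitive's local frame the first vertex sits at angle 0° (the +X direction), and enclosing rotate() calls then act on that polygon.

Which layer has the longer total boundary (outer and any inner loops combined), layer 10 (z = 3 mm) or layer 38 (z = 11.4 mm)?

layer 10 (z = 3 mm)

Layer 10 (z = 3): the cone contributes a regular 12-gon of circumradius 3.280 (interpolated between r1=4 and r2=1 at t=0.240) (perimeter = 2·12·3.280·sin(180°/12) = 20.37 mm). So its perimeter = 20.37 mm. Layer 38 (z = 11.4): the cone (r1=4→r2=1) has section circumradius 1.264 here — a regular 12-gon (perimeter = 2·12·1.264·sin(180°/12) = 7.85 mm). So its perimeter = 7.85 mm. Layer 10 is larger (20.37 vs 7.85 mm).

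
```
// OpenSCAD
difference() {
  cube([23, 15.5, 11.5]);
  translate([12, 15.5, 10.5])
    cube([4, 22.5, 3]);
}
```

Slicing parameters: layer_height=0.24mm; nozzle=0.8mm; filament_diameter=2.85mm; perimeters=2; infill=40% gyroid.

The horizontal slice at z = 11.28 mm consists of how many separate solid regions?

At z = 11.28 mm: the cube is present — its section is the full 23×15.5 rectangle; the 4×22.5 cube at (12, 15.5) contributes its full rectangle; Taking the first minus the rest: starting from the 23×15.5 cube, the 4×22.5 cube at (12, 15.5) misses the remaining region (no effect) — 1 connected region. The result has 1 disconnected region.

1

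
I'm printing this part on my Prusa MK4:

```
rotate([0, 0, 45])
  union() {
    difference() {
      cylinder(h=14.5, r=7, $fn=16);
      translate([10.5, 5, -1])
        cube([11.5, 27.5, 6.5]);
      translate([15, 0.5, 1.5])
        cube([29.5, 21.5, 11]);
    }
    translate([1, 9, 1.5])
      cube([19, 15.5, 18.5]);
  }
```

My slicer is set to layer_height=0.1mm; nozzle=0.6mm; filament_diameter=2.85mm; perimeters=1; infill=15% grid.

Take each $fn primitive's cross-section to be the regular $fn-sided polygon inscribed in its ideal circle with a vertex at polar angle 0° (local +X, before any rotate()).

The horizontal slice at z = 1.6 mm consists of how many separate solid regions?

At z = 1.6 mm: the cylinder: section is a regular 16-gon, circumradius r=7; the 11.5×27.5 cube at (10.5, 5) contributes its full rectangle; the cube at (15, 0.5) (footprint 29.5×21.5) is included at this height; Taking the first minus the rest: starting from the r=7 cylinder, the 11.5×27.5 cube at (10.5, 5) misses the remaining region (no effect); the 29.5×21.5 cube at (15, 0.5) misses the remaining region (no effect) — 1 connected region; the cube at (1, 9) is present — its section is the full 19×15.5 rectangle; Merging all regions: the 2 present regions are separate (no shared area or edge), so areas and boundary lengths simply add and each stays a separate island — 2 connected regions; (rotated 45° about Z; rotation is an isometry so areas/perimeters/island counts are preserved). The result has 2 disconnected regions.

2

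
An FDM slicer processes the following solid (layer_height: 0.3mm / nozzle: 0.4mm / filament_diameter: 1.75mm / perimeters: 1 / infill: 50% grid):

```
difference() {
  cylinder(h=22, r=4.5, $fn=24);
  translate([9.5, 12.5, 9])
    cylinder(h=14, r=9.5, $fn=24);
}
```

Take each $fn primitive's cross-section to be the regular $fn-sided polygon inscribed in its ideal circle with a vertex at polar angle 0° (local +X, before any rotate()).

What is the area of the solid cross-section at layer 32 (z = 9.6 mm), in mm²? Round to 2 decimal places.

62.89 mm²

At z = 9.6 mm: the r=4.5 cylinder contributes a regular 24-gon of circumradius 4.5 (area = (24/2)·4.500²·sin(360°/24) = 62.89 mm²); the r=9.5 cylinder at (9.5, 12.5) contributes a regular 24-gon of circumradius 9.5 (area = (24/2)·9.500²·sin(360°/24) = 280.30 mm²); After the difference (first − rest): starting from the r=4.5 cylinder (62.89 mm²), the r=9.5 cylinder at (9.5, 12.5) misses the remaining region (no effect) — area = 62.89 mm². Overall, the cross-section is a single solid region. Net area = 62.89 mm².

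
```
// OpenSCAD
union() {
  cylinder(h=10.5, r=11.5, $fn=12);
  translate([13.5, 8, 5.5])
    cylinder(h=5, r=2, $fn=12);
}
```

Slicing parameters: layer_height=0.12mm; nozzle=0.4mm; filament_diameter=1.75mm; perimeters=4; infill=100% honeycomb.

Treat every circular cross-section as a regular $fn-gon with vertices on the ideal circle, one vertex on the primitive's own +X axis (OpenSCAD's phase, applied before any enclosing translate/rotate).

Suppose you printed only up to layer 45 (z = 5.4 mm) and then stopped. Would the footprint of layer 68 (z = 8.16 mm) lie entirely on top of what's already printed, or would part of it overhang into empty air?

part overhangs

Compare the two slices. At z = 5.4: the r=11.5 cylinder gives a regular 12-gon of circumradius 11.5 (constant along its height) (area = (12/2)·11.500²·sin(360°/12) = 396.75 mm²); the cylinder at (13.5, 8) does not reach this height (z outside [5.5, 10.5]); Taking the union: only the r=11.5 cylinder is present, so the union is just that shape — area = 396.75 mm². At z = 8.16: the cylinder: section is a regular 12-gon, circumradius r=11.5 (area = (12/2)·11.500²·sin(360°/12) = 396.75 mm²); the r=2 cylinder at (13.5, 8) contributes a regular 12-gon of circumradius 2 (area = (12/2)·2.000²·sin(360°/12) = 12.00 mm²); Taking the union: the 2 present regions are separate (no shared area or edge), so areas and boundary lengths simply add and each stays a separate island — area = 408.75 mm². Checking containment: at z = 8.16 the cross-section extends beyond the z = 5.4 cross-section by about 12.00 mm².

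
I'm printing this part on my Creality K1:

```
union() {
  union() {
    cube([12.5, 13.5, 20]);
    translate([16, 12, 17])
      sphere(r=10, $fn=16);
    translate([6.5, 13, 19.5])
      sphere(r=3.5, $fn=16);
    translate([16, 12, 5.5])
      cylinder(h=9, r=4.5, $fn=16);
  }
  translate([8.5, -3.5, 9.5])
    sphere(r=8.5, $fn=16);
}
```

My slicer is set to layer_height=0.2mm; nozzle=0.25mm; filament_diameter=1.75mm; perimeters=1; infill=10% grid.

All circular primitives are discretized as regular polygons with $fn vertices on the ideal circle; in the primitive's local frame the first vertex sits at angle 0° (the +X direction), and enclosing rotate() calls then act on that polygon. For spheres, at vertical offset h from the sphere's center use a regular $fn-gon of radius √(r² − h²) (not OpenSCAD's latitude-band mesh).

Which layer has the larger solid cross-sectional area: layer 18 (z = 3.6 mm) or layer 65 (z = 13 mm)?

layer 65 (z = 13 mm)

Layer 18 (z = 3.6): the 12.5×13.5 cube contributes its full rectangle (area 168.75 mm²); the sphere at (16, 12) is absent (|z−center|=13.400 > r=10); the sphere at (6.5, 13) is not intersected at this z (|z−center|=15.900 > r=3.5); the cylinder at (16, 12) is absent (z outside [5.5, 14.5]); Merging all regions: only the 12.5×13.5 cube is present, so the union is just that shape — area = 168.75 mm²; the r=8.5 sphere at (8.5, -3.5) contributes a regular 16-gon of circumradius √(8.5²−5.9²) = 6.119 (area = (16/2)·6.119²·sin(360°/16) = 114.62 mm²); Combining (union): the regions partially overlap — summed areas 283.37 mm² minus the doubly-counted overlap 17.01 mm² gives 266.36 mm² — area = 266.36 mm². So its area = 266.36 mm². Layer 65 (z = 13): the 12.5×13.5 cube contributes its full rectangle (area 168.75 mm²); the sphere at (16, 12): section is a regular 16-gon, circumradius = √(r²−h²) = √(10²−4²) = 9.165 (area = (16/2)·9.165²·sin(360°/16) = 257.16 mm²); the sphere at (6.5, 13) is absent (|z−center|=6.500 > r=3.5); the r=4.5 cylinder at (16, 12) contributes a regular 16-gon of circumradius 4.5 (area = (16/2)·4.500²·sin(360°/16) = 61.99 mm²); Merging all regions: the regions partially overlap — summed areas 487.91 mm² minus the doubly-counted overlap 103.70 mm² gives 384.21 mm² — area = 384.21 mm²; the sphere at (8.5, -3.5): section is a regular 16-gon, circumradius = √(r²−h²) = √(8.5²−3.5²) = 7.746 (area = (16/2)·7.746²·sin(360°/16) = 183.69 mm²); Taking the union: the regions partially overlap — summed areas 567.90 mm² minus the doubly-counted overlap 35.24 mm² gives 532.66 mm² — area = 532.66 mm². So its area = 532.66 mm². Layer 65 is larger (532.66 vs 266.36 mm²).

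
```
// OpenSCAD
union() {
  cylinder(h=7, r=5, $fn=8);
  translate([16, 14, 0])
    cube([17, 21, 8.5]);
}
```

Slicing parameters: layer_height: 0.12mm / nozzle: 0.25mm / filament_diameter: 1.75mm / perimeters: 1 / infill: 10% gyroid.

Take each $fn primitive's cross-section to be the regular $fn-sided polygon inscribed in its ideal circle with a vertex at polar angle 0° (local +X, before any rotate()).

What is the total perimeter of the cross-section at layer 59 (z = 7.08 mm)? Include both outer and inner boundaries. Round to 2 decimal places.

76.00 mm

At z = 7.08 mm: the cylinder does not reach this height (z outside [0, 7]); the cube at (16, 14) (footprint 17×21) is included at this height (perimeter 76.00 mm); Taking the union: only the 17×21 cube at (16, 14) is present, so the union is just that shape — boundary = 76.00 mm. Overall, the cross-section is a single solid region. Total boundary length (outer) = 76.00 mm.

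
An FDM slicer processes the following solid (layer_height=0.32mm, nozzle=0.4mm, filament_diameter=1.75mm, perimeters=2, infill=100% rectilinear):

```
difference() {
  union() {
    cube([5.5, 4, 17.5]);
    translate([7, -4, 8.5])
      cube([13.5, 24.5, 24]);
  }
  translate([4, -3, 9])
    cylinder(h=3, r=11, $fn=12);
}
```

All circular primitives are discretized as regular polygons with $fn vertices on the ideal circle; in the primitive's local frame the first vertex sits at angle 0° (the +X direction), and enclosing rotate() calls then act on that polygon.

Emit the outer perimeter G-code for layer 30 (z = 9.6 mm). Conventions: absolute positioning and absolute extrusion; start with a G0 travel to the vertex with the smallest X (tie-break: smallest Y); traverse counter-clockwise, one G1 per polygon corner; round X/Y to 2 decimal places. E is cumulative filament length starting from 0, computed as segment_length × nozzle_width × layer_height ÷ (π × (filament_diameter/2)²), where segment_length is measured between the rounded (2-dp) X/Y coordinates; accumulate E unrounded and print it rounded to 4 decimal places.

G0 X7.00 Y7.20 Z9.60
G1 X9.50 Y6.53 E0.1377
G1 X13.53 Y2.50 E0.4410
G1 X15.00 Y-3.00 E0.7440
G1 X14.73 Y-4.00 E0.7991
G1 X20.50 Y-4.00 E1.1062
G1 X20.50 Y20.50 E2.4100
G1 X7.00 Y20.50 E3.1284
G1 X7.00 Y7.20 E3.8362

At z = 9.6 mm: the 5.5×4 cube contributes its full rectangle; the cube at (7, -4) (footprint 13.5×24.5) is included at this height; Combining (union): the 2 present regions are separate (no shared area or edge), so areas and boundary lengths simply add and each stays a separate island — 2 connected regions; the r=11 cylinder at (4, -3) contributes a regular 12-gon of circumradius 11; Taking the first minus the rest: starting from that combined region, the r=11 cylinder at (4, -3) partially overlaps it — only the 88.82 mm² overlap (of its 363.00 mm²) is removed, clipping the outline — 1 connected region. The outline is a single polygon with 8 vertices. Extrusion per mm of travel: 0.4 × 0.32 / (π × 0.875²) = 0.053216. Accumulating E over each segment gives final E = 3.8362.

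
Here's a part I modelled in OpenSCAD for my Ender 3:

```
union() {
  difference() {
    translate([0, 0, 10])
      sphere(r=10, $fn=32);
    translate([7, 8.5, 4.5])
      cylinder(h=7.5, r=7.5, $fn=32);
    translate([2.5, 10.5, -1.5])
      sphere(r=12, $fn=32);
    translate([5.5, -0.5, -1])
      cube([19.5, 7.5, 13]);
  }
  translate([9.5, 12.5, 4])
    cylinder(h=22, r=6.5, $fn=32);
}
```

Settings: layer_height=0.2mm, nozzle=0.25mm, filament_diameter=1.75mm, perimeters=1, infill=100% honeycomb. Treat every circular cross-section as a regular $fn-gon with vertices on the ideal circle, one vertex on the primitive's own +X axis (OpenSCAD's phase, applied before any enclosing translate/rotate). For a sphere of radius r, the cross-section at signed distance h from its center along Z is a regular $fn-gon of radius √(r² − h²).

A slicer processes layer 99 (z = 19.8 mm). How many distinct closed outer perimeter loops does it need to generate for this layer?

2

At z = 19.8 mm: the sphere: section is a regular 32-gon, circumradius = √(r²−h²) = √(10²−9.8²) = 1.990; the cylinder at (7, 8.5) is not intersected at this z (z outside [4.5, 12]); the sphere at (2.5, 10.5) is absent (|z−center|=21.300 > r=12); the cube at (5.5, -0.5) is absent (z outside [-1, 12]); Subtracting the remaining from the first: none of the subtracted shapes is present at this height, so the r=10 sphere is unchanged — 1 connected region; the r=6.5 cylinder at (9.5, 12.5) contributes a regular 32-gon of circumradius 6.5; Merging all regions: the 2 present regions are separate (no shared area or edge), so areas and boundary lengths simply add and each stays a separate island — 2 connected regions. The result has 2 disconnected regions.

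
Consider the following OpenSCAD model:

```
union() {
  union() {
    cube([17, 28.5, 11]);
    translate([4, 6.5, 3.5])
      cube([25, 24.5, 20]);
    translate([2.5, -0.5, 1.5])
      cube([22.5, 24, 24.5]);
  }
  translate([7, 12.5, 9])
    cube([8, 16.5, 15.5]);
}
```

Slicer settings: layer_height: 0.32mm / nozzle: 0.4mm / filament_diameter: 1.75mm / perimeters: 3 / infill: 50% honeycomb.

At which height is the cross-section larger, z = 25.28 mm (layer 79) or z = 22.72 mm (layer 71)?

layer 71 (z = 22.72 mm)

Layer 79 (z = 25.28): the cube is not intersected at this z (z outside [0, 11]); the cube at (4, 6.5) is absent (z outside [3.5, 23.5]); the cube at (2.5, -0.5) is present — its section is the full 22.5×24 rectangle (area 540.00 mm²); Combining (union): only the 22.5×24 cube at (2.5, -0.5) is present, so the union is just that shape — area = 540.00 mm²; the cube at (7, 12.5) is absent (z outside [9, 24.5]); Merging all regions: only the result so far is present, so the union is just that shape — area = 540.00 mm². So its area = 540.00 mm². Layer 71 (z = 22.72): the cube is absent (z outside [0, 11]); the 25×24.5 cube at (4, 6.5) contributes its full rectangle (area 612.50 mm²); the cube at (2.5, -0.5) is present — its section is the full 22.5×24 rectangle (area 540.00 mm²); Combining (union): the regions partially overlap — summed areas 1152.50 mm² minus the doubly-counted overlap 357.00 mm² gives 795.50 mm² — area = 795.50 mm²; the 8×16.5 cube at (7, 12.5) contributes its full rectangle (area 132.00 mm²); Merging all regions: the 8×16.5 cube at (7, 12.5) lies entirely inside the result so far, so the union is just the result so far — area = 795.50 mm². So its area = 795.50 mm². Layer 71 is larger (795.50 vs 540.00 mm²).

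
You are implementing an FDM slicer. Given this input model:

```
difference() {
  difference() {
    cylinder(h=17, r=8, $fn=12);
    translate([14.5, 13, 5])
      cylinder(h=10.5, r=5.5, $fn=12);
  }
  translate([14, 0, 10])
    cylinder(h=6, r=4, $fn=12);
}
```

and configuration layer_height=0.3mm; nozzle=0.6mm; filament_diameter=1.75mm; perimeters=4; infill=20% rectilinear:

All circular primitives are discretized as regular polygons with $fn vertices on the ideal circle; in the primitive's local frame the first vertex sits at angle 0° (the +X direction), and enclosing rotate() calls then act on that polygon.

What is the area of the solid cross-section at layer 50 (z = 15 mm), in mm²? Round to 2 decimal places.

192.00 mm²

At z = 15 mm: the r=8 cylinder contributes a regular 12-gon of circumradius 8 (area = (12/2)·8.000²·sin(360°/12) = 192.00 mm²); the r=5.5 cylinder at (14.5, 13) gives a regular 12-gon of circumradius 5.5 (constant along its height) (area = (12/2)·5.500²·sin(360°/12) = 90.75 mm²); After the difference (first − rest): starting from the r=8 cylinder (192.00 mm²), the r=5.5 cylinder at (14.5, 13) misses the remaining region (no effect) — area = 192.00 mm²; the r=4 cylinder at (14, 0) contributes a regular 12-gon of circumradius 4 (area = (12/2)·4.000²·sin(360°/12) = 48.00 mm²); Subtracting the remaining from the first: starting from the result so far (192.00 mm²), the r=4 cylinder at (14, 0) misses the remaining region (no effect) — area = 192.00 mm². Overall, the cross-section is a single solid region. Net area = 192.00 mm².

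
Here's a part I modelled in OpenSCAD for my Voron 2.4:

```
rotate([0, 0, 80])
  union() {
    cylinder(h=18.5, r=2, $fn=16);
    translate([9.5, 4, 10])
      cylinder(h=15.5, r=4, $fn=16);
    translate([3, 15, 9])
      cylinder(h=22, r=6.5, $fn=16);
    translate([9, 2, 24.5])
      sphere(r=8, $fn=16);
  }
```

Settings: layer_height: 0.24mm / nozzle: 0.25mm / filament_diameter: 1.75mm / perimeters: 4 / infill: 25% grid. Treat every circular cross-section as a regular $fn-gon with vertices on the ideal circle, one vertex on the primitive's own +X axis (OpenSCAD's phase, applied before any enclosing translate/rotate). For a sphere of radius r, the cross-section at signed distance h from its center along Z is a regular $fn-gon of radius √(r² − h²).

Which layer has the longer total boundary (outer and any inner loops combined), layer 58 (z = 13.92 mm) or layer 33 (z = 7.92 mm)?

Layer 58 (z = 13.92): the r=2 cylinder gives a regular 16-gon of circumradius 2 (constant along its height) (perimeter = 2·16·2.000·sin(180°/16) = 12.49 mm); the r=4 cylinder at (9.5, 4) gives a regular 16-gon of circumradius 4 (constant along its height) (perimeter = 2·16·4.000·sin(180°/16) = 24.97 mm); the cylinder at (3, 15): section is a regular 16-gon, circumradius r=6.5 (perimeter = 2·16·6.500·sin(180°/16) = 40.58 mm); the sphere at (9, 2) is not intersected at this z (|z−center|=10.580 > r=8); Combining (union): the 3 present regions are separate (no shared area or edge), so areas and boundary lengths simply add and each stays a separate island — boundary = 78.04 mm; (whole slice rotated 80° about Z — lengths, areas and connectivity unchanged). So its perimeter = 78.04 mm. Layer 33 (z = 7.92): the cylinder: section is a regular 16-gon, circumradius r=2 (perimeter = 2·16·2.000·sin(180°/16) = 12.49 mm); the cylinder at (9.5, 4) does not reach this height (z outside [10, 25.5]); the cylinder at (3, 15) does not reach this height (z outside [9, 31]); the sphere at (9, 2) is not intersected at this z (|z−center|=16.580 > r=8); Taking the union: only the r=2 cylinder is present, so the union is just that shape — boundary = 12.49 mm; (rotated 80° about Z; rotation is an isometry so areas/perimeters/island counts are preserved). So its perimeter = 12.49 mm. Layer 58 is larger (78.04 vs 12.49 mm).

layer 58 (z = 13.92 mm)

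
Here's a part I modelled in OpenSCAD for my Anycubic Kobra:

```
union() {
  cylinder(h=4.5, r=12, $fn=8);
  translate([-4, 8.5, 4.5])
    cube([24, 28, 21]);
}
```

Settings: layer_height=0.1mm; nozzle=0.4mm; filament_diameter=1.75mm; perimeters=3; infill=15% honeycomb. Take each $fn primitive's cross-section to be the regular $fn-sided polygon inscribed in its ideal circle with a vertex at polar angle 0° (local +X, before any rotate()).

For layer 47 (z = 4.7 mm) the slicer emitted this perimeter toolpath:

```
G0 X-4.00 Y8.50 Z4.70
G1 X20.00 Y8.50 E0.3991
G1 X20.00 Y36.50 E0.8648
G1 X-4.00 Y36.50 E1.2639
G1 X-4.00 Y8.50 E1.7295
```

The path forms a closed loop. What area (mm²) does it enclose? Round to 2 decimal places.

Apply the shoelace formula to the sequence of (X, Y) vertices; enclosed area = 672.00 mm².

672.00 mm²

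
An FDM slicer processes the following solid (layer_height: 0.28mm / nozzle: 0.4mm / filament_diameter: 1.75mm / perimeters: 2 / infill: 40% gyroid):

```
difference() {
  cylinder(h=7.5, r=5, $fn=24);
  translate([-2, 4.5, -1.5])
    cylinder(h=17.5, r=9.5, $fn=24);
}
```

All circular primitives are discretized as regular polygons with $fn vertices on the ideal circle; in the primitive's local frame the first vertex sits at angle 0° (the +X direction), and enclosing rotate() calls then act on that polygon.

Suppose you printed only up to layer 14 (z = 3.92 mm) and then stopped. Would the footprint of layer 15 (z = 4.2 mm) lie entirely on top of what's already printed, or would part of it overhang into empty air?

Compare the two slices. At z = 3.92: the r=5 cylinder gives a regular 24-gon of circumradius 5 (constant along its height) (area = (24/2)·5.000²·sin(360°/24) = 77.65 mm²); the cylinder at (-2, 4.5): section is a regular 24-gon, circumradius r=9.5 (area = (24/2)·9.500²·sin(360°/24) = 280.30 mm²); Subtracting the remaining from the first: starting from the r=5 cylinder (77.65 mm²), the r=9.5 cylinder at (-2, 4.5) partially overlaps it — only the 75.88 mm² overlap (of its 280.30 mm²) is removed, clipping the outline — area = 1.77 mm². At z = 4.2: the r=5 cylinder contributes a regular 24-gon of circumradius 5 (area = (24/2)·5.000²·sin(360°/24) = 77.65 mm²); the r=9.5 cylinder at (-2, 4.5) gives a regular 24-gon of circumradius 9.5 (constant along its height) (area = (24/2)·9.500²·sin(360°/24) = 280.30 mm²); After the difference (first − rest): starting from the r=5 cylinder (77.65 mm²), the r=9.5 cylinder at (-2, 4.5) partially overlaps it — only the 75.88 mm² overlap (of its 280.30 mm²) is removed, clipping the outline — area = 1.77 mm². Checking containment: the cross-section at z = 4.2 is a subset of the cross-section at z = 3.92.

entirely on top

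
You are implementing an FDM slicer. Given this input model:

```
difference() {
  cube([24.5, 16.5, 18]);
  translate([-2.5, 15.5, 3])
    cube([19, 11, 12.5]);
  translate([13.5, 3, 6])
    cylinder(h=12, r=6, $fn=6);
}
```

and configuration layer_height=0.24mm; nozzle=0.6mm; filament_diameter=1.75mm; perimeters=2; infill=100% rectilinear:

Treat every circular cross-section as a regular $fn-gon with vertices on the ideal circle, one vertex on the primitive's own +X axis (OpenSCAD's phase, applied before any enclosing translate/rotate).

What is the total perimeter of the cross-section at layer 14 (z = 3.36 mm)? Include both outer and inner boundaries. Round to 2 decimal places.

82.00 mm

At z = 3.36 mm: the cube is present — its section is the full 24.5×16.5 rectangle (perimeter 82.00 mm); the cube at (-2.5, 15.5) is present — its section is the full 19×11 rectangle (perimeter 60.00 mm); the cylinder at (13.5, 3) does not reach this height (z outside [6, 18]); After the difference (first − rest): starting from the 24.5×16.5 cube, the 19×11 cube at (-2.5, 15.5) partially overlaps it — only the 16.50 mm² overlap (of its 209.00 mm²) is removed, clipping the outline — boundary = 82.00 mm. Overall, the cross-section is a single solid region. Total boundary length (outer) = 82.00 mm.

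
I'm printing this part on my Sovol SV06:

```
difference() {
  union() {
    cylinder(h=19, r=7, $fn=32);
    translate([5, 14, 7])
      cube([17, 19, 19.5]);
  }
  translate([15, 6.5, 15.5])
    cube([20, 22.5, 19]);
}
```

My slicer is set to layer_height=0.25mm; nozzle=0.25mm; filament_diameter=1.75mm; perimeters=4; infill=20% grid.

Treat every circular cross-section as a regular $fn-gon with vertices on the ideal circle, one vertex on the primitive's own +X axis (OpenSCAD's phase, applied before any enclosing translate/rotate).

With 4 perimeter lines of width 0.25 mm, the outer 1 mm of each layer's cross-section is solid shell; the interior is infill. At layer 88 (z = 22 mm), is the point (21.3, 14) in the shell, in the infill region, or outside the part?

outside

At z = 22 mm: the cylinder is not intersected at this z (z outside [0, 19]); the 17×19 cube at (5, 14) contributes its full rectangle; Taking the union: only the 17×19 cube at (5, 14) is present, so the union is just that shape — 1 connected region; the cube at (15, 6.5) (footprint 20×22.5) is included at this height; Taking the first minus the rest: starting from the result so far, the 20×22.5 cube at (15, 6.5) partially overlaps it — only the 105.00 mm² overlap (of its 450.00 mm²) is removed, clipping the outline — 1 connected region. Overall, the cross-section is a single solid region. The nearest boundary edge runs (15.00, 29.00)→(15.00, 14.00); distance from the point to it = 6.30 mm. The point is not inside any of the regions above, so it lies outside the cross-section (6.30 mm from the nearest boundary).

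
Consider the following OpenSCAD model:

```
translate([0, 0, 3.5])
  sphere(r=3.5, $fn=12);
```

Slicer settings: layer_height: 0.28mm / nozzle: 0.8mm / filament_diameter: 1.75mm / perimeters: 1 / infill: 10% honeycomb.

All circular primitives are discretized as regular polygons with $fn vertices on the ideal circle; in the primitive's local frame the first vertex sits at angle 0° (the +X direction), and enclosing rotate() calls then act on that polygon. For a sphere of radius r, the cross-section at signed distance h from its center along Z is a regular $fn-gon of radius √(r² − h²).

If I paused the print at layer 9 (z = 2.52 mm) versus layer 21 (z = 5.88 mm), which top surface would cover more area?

layer 9 (z = 2.52 mm)

Layer 9 (z = 2.52): the r=3.5 sphere contributes a regular 12-gon of circumradius √(3.5²−0.98²) = 3.360 (area = (12/2)·3.360²·sin(360°/12) = 33.87 mm²). So its area = 33.87 mm². Layer 21 (z = 5.88): the sphere: section is a regular 12-gon, circumradius = √(r²−h²) = √(3.5²−2.38²) = 2.566 (area = (12/2)·2.566²·sin(360°/12) = 19.76 mm²). So its area = 19.76 mm². Layer 9 is larger (33.87 vs 19.76 mm²).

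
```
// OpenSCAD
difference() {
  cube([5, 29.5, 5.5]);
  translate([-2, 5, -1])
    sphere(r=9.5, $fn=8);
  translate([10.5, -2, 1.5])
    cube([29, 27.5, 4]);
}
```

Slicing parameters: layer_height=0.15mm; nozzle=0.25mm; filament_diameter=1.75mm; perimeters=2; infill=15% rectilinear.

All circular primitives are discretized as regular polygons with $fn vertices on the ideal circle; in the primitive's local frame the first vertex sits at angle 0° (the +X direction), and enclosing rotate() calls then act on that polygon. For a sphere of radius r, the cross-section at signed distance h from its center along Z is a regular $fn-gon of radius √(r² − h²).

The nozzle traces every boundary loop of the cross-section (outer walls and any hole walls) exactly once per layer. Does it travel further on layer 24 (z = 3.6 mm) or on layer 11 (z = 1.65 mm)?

layer 24 (z = 3.6 mm)

Layer 24 (z = 3.6): the cube is present — its section is the full 5×29.5 rectangle (perimeter 69.00 mm); the sphere at (-2, 5): section is a regular 8-gon, circumradius = √(r²−h²) = √(9.5²−4.6²) = 8.312 (perimeter = 2·8·8.312·sin(180°/8) = 50.89 mm); the cube at (10.5, -2) (footprint 29×27.5) is included at this height (perimeter 113.00 mm); After the difference (first − rest): starting from the 5×29.5 cube, the r=9.5 sphere at (-2, 5) partially overlaps it — only the 55.28 mm² overlap (of its 195.42 mm²) is removed, clipping the outline; the 29×27.5 cube at (10.5, -2) misses the remaining region (no effect) — boundary = 55.05 mm. So its perimeter = 55.05 mm. Layer 11 (z = 1.65): the 5×29.5 cube contributes its full rectangle (perimeter 69.00 mm); the sphere at (-2, 5): section is a regular 8-gon, circumradius = √(r²−h²) = √(9.5²−2.65²) = 9.123 (perimeter = 2·8·9.123·sin(180°/8) = 55.86 mm); the 29×27.5 cube at (10.5, -2) contributes its full rectangle (perimeter 113.00 mm); Taking the first minus the rest: starting from the 5×29.5 cube, the r=9.5 sphere at (-2, 5) partially overlaps it — only the 60.99 mm² overlap (of its 235.40 mm²) is removed, clipping the outline; the 29×27.5 cube at (10.5, -2) misses the remaining region (no effect) — boundary = 46.83 mm. So its perimeter = 46.83 mm. Layer 24 is larger (55.05 vs 46.83 mm).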